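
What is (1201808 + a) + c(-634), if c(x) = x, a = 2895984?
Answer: 4097158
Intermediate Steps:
(1201808 + a) + c(-634) = (1201808 + 2895984) - 634 = 4097792 - 634 = 4097158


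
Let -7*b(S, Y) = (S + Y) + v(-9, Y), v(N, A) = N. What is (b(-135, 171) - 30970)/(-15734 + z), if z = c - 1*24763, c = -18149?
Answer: 216817/410522 ≈ 0.52815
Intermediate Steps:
b(S, Y) = 9/7 - S/7 - Y/7 (b(S, Y) = -((S + Y) - 9)/7 = -(-9 + S + Y)/7 = 9/7 - S/7 - Y/7)
z = -42912 (z = -18149 - 1*24763 = -18149 - 24763 = -42912)
(b(-135, 171) - 30970)/(-15734 + z) = ((9/7 - 1/7*(-135) - 1/7*171) - 30970)/(-15734 - 42912) = ((9/7 + 135/7 - 171/7) - 30970)/(-58646) = (-27/7 - 30970)*(-1/58646) = -216817/7*(-1/58646) = 216817/410522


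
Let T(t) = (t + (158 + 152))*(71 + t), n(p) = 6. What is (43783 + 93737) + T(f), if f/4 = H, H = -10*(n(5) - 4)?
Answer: 135450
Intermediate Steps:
H = -20 (H = -10*(6 - 4) = -10*2 = -20)
f = -80 (f = 4*(-20) = -80)
T(t) = (71 + t)*(310 + t) (T(t) = (t + 310)*(71 + t) = (310 + t)*(71 + t) = (71 + t)*(310 + t))
(43783 + 93737) + T(f) = (43783 + 93737) + (22010 + (-80)² + 381*(-80)) = 137520 + (22010 + 6400 - 30480) = 137520 - 2070 = 135450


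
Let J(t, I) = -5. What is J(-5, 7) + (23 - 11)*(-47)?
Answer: -569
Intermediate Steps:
J(-5, 7) + (23 - 11)*(-47) = -5 + (23 - 11)*(-47) = -5 + 12*(-47) = -5 - 564 = -569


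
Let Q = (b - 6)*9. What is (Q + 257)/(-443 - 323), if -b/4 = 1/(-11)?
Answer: -2269/8426 ≈ -0.26929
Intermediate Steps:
b = 4/11 (b = -4/(-11) = -4*(-1/11) = 4/11 ≈ 0.36364)
Q = -558/11 (Q = (4/11 - 6)*9 = -62/11*9 = -558/11 ≈ -50.727)
(Q + 257)/(-443 - 323) = (-558/11 + 257)/(-443 - 323) = (2269/11)/(-766) = (2269/11)*(-1/766) = -2269/8426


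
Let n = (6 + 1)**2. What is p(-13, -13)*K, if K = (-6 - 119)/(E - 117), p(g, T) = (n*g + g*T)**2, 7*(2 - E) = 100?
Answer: 38329200/181 ≈ 2.1176e+5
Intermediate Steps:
E = -86/7 (E = 2 - 1/7*100 = 2 - 100/7 = -86/7 ≈ -12.286)
n = 49 (n = 7**2 = 49)
p(g, T) = (49*g + T*g)**2 (p(g, T) = (49*g + g*T)**2 = (49*g + T*g)**2)
K = 175/181 (K = (-6 - 119)/(-86/7 - 117) = -125/(-905/7) = -125*(-7/905) = 175/181 ≈ 0.96685)
p(-13, -13)*K = ((-13)**2*(49 - 13)**2)*(175/181) = (169*36**2)*(175/181) = (169*1296)*(175/181) = 219024*(175/181) = 38329200/181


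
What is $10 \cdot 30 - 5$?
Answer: $295$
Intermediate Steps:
$10 \cdot 30 - 5 = 300 - 5 = 295$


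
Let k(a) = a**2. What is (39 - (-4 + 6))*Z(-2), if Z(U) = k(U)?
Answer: 148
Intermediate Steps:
Z(U) = U**2
(39 - (-4 + 6))*Z(-2) = (39 - (-4 + 6))*(-2)**2 = (39 - 1*2)*4 = (39 - 2)*4 = 37*4 = 148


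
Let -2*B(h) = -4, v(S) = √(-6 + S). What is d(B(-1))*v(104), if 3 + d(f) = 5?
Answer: 14*√2 ≈ 19.799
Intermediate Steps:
B(h) = 2 (B(h) = -½*(-4) = 2)
d(f) = 2 (d(f) = -3 + 5 = 2)
d(B(-1))*v(104) = 2*√(-6 + 104) = 2*√98 = 2*(7*√2) = 14*√2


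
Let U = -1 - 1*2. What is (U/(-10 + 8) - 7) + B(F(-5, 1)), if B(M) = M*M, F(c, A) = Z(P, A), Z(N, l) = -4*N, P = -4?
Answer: 501/2 ≈ 250.50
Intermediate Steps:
F(c, A) = 16 (F(c, A) = -4*(-4) = 16)
U = -3 (U = -1 - 2 = -3)
B(M) = M²
(U/(-10 + 8) - 7) + B(F(-5, 1)) = (-3/(-10 + 8) - 7) + 16² = (-3/(-2) - 7) + 256 = (-½*(-3) - 7) + 256 = (3/2 - 7) + 256 = -11/2 + 256 = 501/2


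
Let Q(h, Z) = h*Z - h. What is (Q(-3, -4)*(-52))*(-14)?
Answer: 10920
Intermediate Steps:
Q(h, Z) = -h + Z*h (Q(h, Z) = Z*h - h = -h + Z*h)
(Q(-3, -4)*(-52))*(-14) = (-3*(-1 - 4)*(-52))*(-14) = (-3*(-5)*(-52))*(-14) = (15*(-52))*(-14) = -780*(-14) = 10920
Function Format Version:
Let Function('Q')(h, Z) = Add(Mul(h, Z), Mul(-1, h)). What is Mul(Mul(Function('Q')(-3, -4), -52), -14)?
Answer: 10920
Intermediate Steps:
Function('Q')(h, Z) = Add(Mul(-1, h), Mul(Z, h)) (Function('Q')(h, Z) = Add(Mul(Z, h), Mul(-1, h)) = Add(Mul(-1, h), Mul(Z, h)))
Mul(Mul(Function('Q')(-3, -4), -52), -14) = Mul(Mul(Mul(-3, Add(-1, -4)), -52), -14) = Mul(Mul(Mul(-3, -5), -52), -14) = Mul(Mul(15, -52), -14) = Mul(-780, -14) = 10920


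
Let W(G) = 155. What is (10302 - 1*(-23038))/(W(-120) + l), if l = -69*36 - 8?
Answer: -33340/2337 ≈ -14.266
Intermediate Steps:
l = -2492 (l = -2484 - 8 = -2492)
(10302 - 1*(-23038))/(W(-120) + l) = (10302 - 1*(-23038))/(155 - 2492) = (10302 + 23038)/(-2337) = 33340*(-1/2337) = -33340/2337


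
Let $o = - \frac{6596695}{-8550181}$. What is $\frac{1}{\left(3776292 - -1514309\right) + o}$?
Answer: $\frac{208541}{1103307384036} \approx 1.8901 \cdot 10^{-7}$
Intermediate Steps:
$o = \frac{160895}{208541}$ ($o = \left(-6596695\right) \left(- \frac{1}{8550181}\right) = \frac{160895}{208541} \approx 0.77153$)
$\frac{1}{\left(3776292 - -1514309\right) + o} = \frac{1}{\left(3776292 - -1514309\right) + \frac{160895}{208541}} = \frac{1}{\left(3776292 + 1514309\right) + \frac{160895}{208541}} = \frac{1}{5290601 + \frac{160895}{208541}} = \frac{1}{\frac{1103307384036}{208541}} = \frac{208541}{1103307384036}$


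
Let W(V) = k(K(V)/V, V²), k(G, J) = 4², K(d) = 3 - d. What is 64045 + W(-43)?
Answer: 64061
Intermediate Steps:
k(G, J) = 16
W(V) = 16
64045 + W(-43) = 64045 + 16 = 64061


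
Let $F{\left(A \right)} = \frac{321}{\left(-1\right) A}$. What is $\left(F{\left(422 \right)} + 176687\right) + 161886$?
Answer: $\frac{142877485}{422} \approx 3.3857 \cdot 10^{5}$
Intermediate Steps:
$F{\left(A \right)} = - \frac{321}{A}$ ($F{\left(A \right)} = 321 \left(- \frac{1}{A}\right) = - \frac{321}{A}$)
$\left(F{\left(422 \right)} + 176687\right) + 161886 = \left(- \frac{321}{422} + 176687\right) + 161886 = \frac{74561593}{422} + 161886 = \frac{142877485}{422}$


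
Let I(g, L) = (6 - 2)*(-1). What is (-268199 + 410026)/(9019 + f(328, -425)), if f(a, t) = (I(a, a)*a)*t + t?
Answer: 141827/566194 ≈ 0.25049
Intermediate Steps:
I(g, L) = -4 (I(g, L) = 4*(-1) = -4)
f(a, t) = t - 4*a*t (f(a, t) = (-4*a)*t + t = -4*a*t + t = t - 4*a*t)
(-268199 + 410026)/(9019 + f(328, -425)) = (-268199 + 410026)/(9019 - 425*(1 - 4*328)) = 141827/(9019 - 425*(1 - 1312)) = 141827/(9019 - 425*(-1311)) = 141827/(9019 + 557175) = 141827/566194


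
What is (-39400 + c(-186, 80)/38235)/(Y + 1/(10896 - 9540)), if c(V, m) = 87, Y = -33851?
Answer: 680919428676/585020416475 ≈ 1.1639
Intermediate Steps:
(-39400 + c(-186, 80)/38235)/(Y + 1/(10896 - 9540)) = (-39400 + 87/38235)/(-33851 + 1/(10896 - 9540)) = (-39400 + 87*(1/38235))/(-33851 + 1/1356) = (-39400 + 29/12745)/(-33851 + 1/1356) = -502152971/(12745*(-45901955/1356)) = -502152971/12745*(-1356/45901955) = 680919428676/585020416475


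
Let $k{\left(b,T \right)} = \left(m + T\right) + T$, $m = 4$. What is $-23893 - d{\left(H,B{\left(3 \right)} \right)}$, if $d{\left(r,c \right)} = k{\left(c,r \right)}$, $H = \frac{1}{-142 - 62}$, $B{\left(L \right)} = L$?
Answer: $- \frac{2437493}{102} \approx -23897.0$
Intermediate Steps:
$H = - \frac{1}{204}$ ($H = \frac{1}{-204} = - \frac{1}{204} \approx -0.004902$)
$k{\left(b,T \right)} = 4 + 2 T$ ($k{\left(b,T \right)} = \left(4 + T\right) + T = 4 + 2 T$)
$d{\left(r,c \right)} = 4 + 2 r$
$-23893 - d{\left(H,B{\left(3 \right)} \right)} = -23893 - \left(4 + 2 \left(- \frac{1}{204}\right)\right) = -23893 - \left(4 - \frac{1}{102}\right) = -23893 - \frac{407}{102} = - \frac{2437493}{102}$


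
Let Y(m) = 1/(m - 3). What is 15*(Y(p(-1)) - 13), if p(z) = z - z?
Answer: -200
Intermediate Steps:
p(z) = 0
Y(m) = 1/(-3 + m)
15*(Y(p(-1)) - 13) = 15*(1/(-3 + 0) - 13) = 15*(1/(-3) - 13) = 15*(-⅓ - 13) = 15*(-40/3) = -200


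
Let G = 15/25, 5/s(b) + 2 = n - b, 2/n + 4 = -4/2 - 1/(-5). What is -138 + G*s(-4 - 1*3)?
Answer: -6181/45 ≈ -137.36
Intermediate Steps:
n = -10/29 (n = 2/(-4 + (-4/2 - 1/(-5))) = 2/(-4 + (-4*1/2 - 1*(-1/5))) = 2/(-4 + (-2 + 1/5)) = 2/(-4 - 9/5) = 2/(-29/5) = 2*(-5/29) = -10/29 ≈ -0.34483)
s(b) = 5/(-68/29 - b) (s(b) = 5/(-2 + (-10/29 - b)) = 5/(-68/29 - b))
G = 3/5 (G = 15*(1/25) = 3/5 ≈ 0.60000)
-138 + G*s(-4 - 1*3) = -138 + 3*(-145/(68 + 29*(-4 - 1*3)))/5 = -138 + 3*(-145/(68 + 29*(-4 - 3)))/5 = -138 + 3*(-145/(68 + 29*(-7)))/5 = -138 + 3*(-145/(68 - 203))/5 = -138 + 3*(-145/(-135))/5 = -138 + 3*(-145*(-1/135))/5 = -138 + (3/5)*(29/27) = -138 + 29/45 = -6181/45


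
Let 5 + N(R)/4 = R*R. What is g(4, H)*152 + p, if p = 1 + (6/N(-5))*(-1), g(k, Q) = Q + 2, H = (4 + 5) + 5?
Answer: 97317/40 ≈ 2432.9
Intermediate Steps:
H = 14 (H = 9 + 5 = 14)
N(R) = -20 + 4*R**2 (N(R) = -20 + 4*(R*R) = -20 + 4*R**2)
g(k, Q) = 2 + Q
p = 37/40 (p = 1 + (6/(-20 + 4*(-5)**2))*(-1) = 1 + (6/(-20 + 4*25))*(-1) = 1 + (6/(-20 + 100))*(-1) = 1 + (6/80)*(-1) = 1 + (6*(1/80))*(-1) = 1 + (3/40)*(-1) = 1 - 3/40 = 37/40 ≈ 0.92500)
g(4, H)*152 + p = (2 + 14)*152 + 37/40 = 16*152 + 37/40 = 2432 + 37/40 = 97317/40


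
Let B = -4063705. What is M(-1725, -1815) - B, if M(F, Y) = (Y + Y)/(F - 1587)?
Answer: 2243165765/552 ≈ 4.0637e+6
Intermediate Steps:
M(F, Y) = 2*Y/(-1587 + F) (M(F, Y) = (2*Y)/(-1587 + F) = 2*Y/(-1587 + F))
M(-1725, -1815) - B = 2*(-1815)/(-1587 - 1725) - 1*(-4063705) = 2*(-1815)/(-3312) + 4063705 = 2*(-1815)*(-1/3312) + 4063705 = 605/552 + 4063705 = 2243165765/552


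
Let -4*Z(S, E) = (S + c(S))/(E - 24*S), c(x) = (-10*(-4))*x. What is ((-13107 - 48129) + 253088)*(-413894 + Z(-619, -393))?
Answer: -1148453425730567/14463 ≈ -7.9406e+10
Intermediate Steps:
c(x) = 40*x
Z(S, E) = -41*S/(4*(E - 24*S)) (Z(S, E) = -(S + 40*S)/(4*(E - 24*S)) = -41*S/(4*(E - 24*S)))
((-13107 - 48129) + 253088)*(-413894 + Z(-619, -393)) = ((-13107 - 48129) + 253088)*(-413894 - 41*(-619)/(-96*(-619) + 4*(-393))) = (-61236 + 253088)*(-413894 - 41*(-619)/(59424 - 1572)) = 191852*(-413894 - 41*(-619)/57852) = 191852*(-413894 - 41*(-619)*1/57852) = 191852*(-413894 + 25379/57852) = 191852*(-23944570309/57852) = -1148453425730567/14463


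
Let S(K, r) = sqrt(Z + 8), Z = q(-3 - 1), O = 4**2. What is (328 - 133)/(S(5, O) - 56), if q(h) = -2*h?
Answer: -15/4 ≈ -3.7500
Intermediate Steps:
O = 16
Z = 8 (Z = -2*(-3 - 1) = -2*(-4) = 8)
S(K, r) = 4 (S(K, r) = sqrt(8 + 8) = sqrt(16) = 4)
(328 - 133)/(S(5, O) - 56) = (328 - 133)/(4 - 56) = 195/(-52) = 195*(-1/52) = -15/4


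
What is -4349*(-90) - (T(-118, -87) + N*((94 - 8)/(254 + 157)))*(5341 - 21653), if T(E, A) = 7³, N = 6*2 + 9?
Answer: 829960186/137 ≈ 6.0581e+6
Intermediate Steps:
N = 21 (N = 12 + 9 = 21)
T(E, A) = 343
-4349*(-90) - (T(-118, -87) + N*((94 - 8)/(254 + 157)))*(5341 - 21653) = -4349*(-90) - (343 + 21*((94 - 8)/(254 + 157)))*(5341 - 21653) = 391410 - (343 + 21*(86/411))*(-16312) = 391410 - (343 + 602/137)*(-16312) = 391410 - 47593*(-16312)/137 = 391410 - 1*(-776337016/137) = 391410 + 776337016/137 = 829960186/137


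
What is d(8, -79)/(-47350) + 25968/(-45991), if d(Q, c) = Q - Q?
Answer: -25968/45991 ≈ -0.56463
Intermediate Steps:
d(Q, c) = 0
d(8, -79)/(-47350) + 25968/(-45991) = 0/(-47350) + 25968/(-45991) = 0*(-1/47350) + 25968*(-1/45991) = 0 - 25968/45991 = -25968/45991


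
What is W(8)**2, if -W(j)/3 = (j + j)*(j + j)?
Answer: 589824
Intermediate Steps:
W(j) = -12*j**2 (W(j) = -3*(j + j)*(j + j) = -3*2*j*2*j = -12*j**2)
W(8)**2 = (-12*8**2)**2 = (-12*64)**2 = (-768)**2 = 589824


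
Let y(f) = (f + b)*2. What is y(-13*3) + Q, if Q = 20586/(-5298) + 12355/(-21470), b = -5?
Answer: -350575583/3791602 ≈ -92.461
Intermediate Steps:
y(f) = -10 + 2*f (y(f) = (f - 5)*2 = (-5 + f)*2 = -10 + 2*f)
Q = -16914607/3791602 (Q = 20586*(-1/5298) + 12355*(-1/21470) = -3431/883 - 2471/4294 = -16914607/3791602 ≈ -4.4611)
y(-13*3) + Q = (-10 + 2*(-13*3)) - 16914607/3791602 = (-10 + 2*(-39)) - 16914607/3791602 = (-10 - 78) - 16914607/3791602 = -88 - 16914607/3791602 = -350575583/3791602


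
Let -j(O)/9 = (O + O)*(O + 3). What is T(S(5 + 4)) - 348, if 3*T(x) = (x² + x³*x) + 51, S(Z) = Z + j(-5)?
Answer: 285021443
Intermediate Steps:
j(O) = -18*O*(3 + O) (j(O) = -9*(O + O)*(O + 3) = -9*2*O*(3 + O) = -18*O*(3 + O))
S(Z) = -180 + Z (S(Z) = Z - 18*(-5)*(3 - 5) = Z - 18*(-5)*(-2) = Z - 180 = -180 + Z)
T(x) = 17 + x²/3 + x⁴/3 (T(x) = ((x² + x³*x) + 51)/3 = ((x² + x⁴) + 51)/3 = (51 + x² + x⁴)/3 = 17 + x²/3 + x⁴/3)
T(S(5 + 4)) - 348 = (17 + (-180 + (5 + 4))²/3 + (-180 + (5 + 4))⁴/3) - 348 = (17 + (-180 + 9)²/3 + (-180 + 9)⁴/3) - 348 = (17 + (⅓)*(-171)² + (⅓)*(-171)⁴) - 348 = (17 + (⅓)*29241 + (⅓)*855036081) - 348 = (17 + 9747 + 285012027) - 348 = 285021791 - 348 = 285021443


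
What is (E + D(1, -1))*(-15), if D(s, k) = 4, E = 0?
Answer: -60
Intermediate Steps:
(E + D(1, -1))*(-15) = (0 + 4)*(-15) = 4*(-15) = -60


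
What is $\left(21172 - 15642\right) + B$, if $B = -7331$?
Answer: $-1801$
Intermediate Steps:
$\left(21172 - 15642\right) + B = \left(21172 - 15642\right) - 7331 = 5530 - 7331 = -1801$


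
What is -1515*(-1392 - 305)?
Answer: 2570955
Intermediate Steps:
-1515*(-1392 - 305) = -1515*(-1697) = 2570955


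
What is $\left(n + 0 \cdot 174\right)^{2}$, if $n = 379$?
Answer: $143641$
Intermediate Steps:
$\left(n + 0 \cdot 174\right)^{2} = \left(379 + 0 \cdot 174\right)^{2} = \left(379 + 0\right)^{2} = 379^{2} = 143641$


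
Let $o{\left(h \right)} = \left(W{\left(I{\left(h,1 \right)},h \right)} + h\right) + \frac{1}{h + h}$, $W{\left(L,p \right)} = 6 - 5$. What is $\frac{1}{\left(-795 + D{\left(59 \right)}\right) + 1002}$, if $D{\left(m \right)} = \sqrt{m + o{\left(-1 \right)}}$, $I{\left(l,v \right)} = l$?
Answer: $\frac{46}{9509} - \frac{\sqrt{26}}{28527} \approx 0.0046588$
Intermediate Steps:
$W{\left(L,p \right)} = 1$ ($W{\left(L,p \right)} = 6 - 5 = 1$)
$o{\left(h \right)} = 1 + h + \frac{1}{2 h}$ ($o{\left(h \right)} = \left(1 + h\right) + \frac{1}{h + h} = \left(1 + h\right) + \frac{1}{2 h} = 1 + h + \frac{1}{2 h}$)
$D{\left(m \right)} = \sqrt{- \frac{1}{2} + m}$ ($D{\left(m \right)} = \sqrt{m + \left(1 - 1 + \frac{1}{2 \left(-1\right)}\right)} = \sqrt{m + \left(1 - 1 + \frac{1}{2} \left(-1\right)\right)} = \sqrt{m - \frac{1}{2}} = \sqrt{- \frac{1}{2} + m}$)
$\frac{1}{\left(-795 + D{\left(59 \right)}\right) + 1002} = \frac{1}{\left(-795 + \frac{\sqrt{-2 + 4 \cdot 59}}{2}\right) + 1002} = \frac{1}{\left(-795 + \frac{\sqrt{-2 + 236}}{2}\right) + 1002} = \frac{1}{\left(-795 + \frac{\sqrt{234}}{2}\right) + 1002} = \frac{1}{\left(-795 + \frac{3 \sqrt{26}}{2}\right) + 1002} = \frac{1}{207 + \frac{3 \sqrt{26}}{2}}$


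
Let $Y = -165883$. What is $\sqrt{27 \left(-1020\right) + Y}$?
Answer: $i \sqrt{193423} \approx 439.8 i$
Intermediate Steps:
$\sqrt{27 \left(-1020\right) + Y} = \sqrt{27 \left(-1020\right) - 165883} = \sqrt{-27540 - 165883} = \sqrt{-193423} = i \sqrt{193423}$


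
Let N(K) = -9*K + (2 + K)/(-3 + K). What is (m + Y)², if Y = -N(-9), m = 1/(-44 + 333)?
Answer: 80043160561/12027024 ≈ 6655.3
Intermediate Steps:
m = 1/289 ≈ 0.0034602
N(K) = -9*K + (2 + K)/(-3 + K)
Y = -979/12 (Y = -(2 - 9*(-9)² + 28*(-9))/(-3 - 9) = -(2 - 9*81 - 252)/(-12) = -(-1)*(2 - 729 - 252)/12 = -(-1)*(-979)/12 = -1*979/12 = -979/12 ≈ -81.583)
(m + Y)² = (1/289 - 979/12)² = (-282919/3468)² = 80043160561/12027024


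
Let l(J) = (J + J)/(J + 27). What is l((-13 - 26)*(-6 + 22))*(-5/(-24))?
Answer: 260/597 ≈ 0.43551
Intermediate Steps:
l(J) = 2*J/(27 + J) (l(J) = (2*J)/(27 + J) = 2*J/(27 + J))
l((-13 - 26)*(-6 + 22))*(-5/(-24)) = (2*((-13 - 26)*(-6 + 22))/(27 + (-13 - 26)*(-6 + 22)))*(-5/(-24)) = (2*(-39*16)/(27 - 39*16))*(-5*(-1/24)) = (2*(-624)/(27 - 624))*(5/24) = (2*(-624)/(-597))*(5/24) = (2*(-624)*(-1/597))*(5/24) = (416/199)*(5/24) = 260/597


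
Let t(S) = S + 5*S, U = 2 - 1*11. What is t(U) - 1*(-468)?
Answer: 414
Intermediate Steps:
U = -9 (U = 2 - 11 = -9)
t(S) = 6*S
t(U) - 1*(-468) = 6*(-9) - 1*(-468) = -54 + 468 = 414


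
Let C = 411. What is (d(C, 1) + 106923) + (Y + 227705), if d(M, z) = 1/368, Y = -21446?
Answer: 115250977/368 ≈ 3.1318e+5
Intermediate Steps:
d(M, z) = 1/368
(d(C, 1) + 106923) + (Y + 227705) = (1/368 + 106923) + (-21446 + 227705) = 39347665/368 + 206259 = 115250977/368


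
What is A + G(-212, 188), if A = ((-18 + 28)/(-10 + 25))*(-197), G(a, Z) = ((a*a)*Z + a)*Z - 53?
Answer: 4765382087/3 ≈ 1.5885e+9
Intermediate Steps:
G(a, Z) = -53 + Z*(a + Z*a**2) (G(a, Z) = (a**2*Z + a)*Z - 53 = (Z*a**2 + a)*Z - 53 = (a + Z*a**2)*Z - 53 = Z*(a + Z*a**2) - 53 = -53 + Z*(a + Z*a**2))
A = -394/3 (A = (10/15)*(-197) = (10*(1/15))*(-197) = (2/3)*(-197) = -394/3 ≈ -131.33)
A + G(-212, 188) = -394/3 + (-53 + 188*(-212) + 188**2*(-212)**2) = -394/3 + (-53 - 39856 + 35344*44944) = -394/3 + (-53 - 39856 + 1588500736) = -394/3 + 1588460827 = 4765382087/3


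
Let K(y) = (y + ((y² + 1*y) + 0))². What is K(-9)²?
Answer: 15752961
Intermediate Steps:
K(y) = (y² + 2*y)² (K(y) = (y + ((y² + y) + 0))² = (y + ((y + y²) + 0))² = (y + (y + y²))² = (y² + 2*y)²)
K(-9)² = ((-9)²*(2 - 9)²)² = (81*(-7)²)² = (81*49)² = 3969² = 15752961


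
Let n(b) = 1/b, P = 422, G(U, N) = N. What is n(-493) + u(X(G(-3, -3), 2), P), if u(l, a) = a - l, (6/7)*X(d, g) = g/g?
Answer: 1244819/2958 ≈ 420.83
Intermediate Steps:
X(d, g) = 7/6 (X(d, g) = 7*(g/g)/6 = (7/6)*1 = 7/6)
n(-493) + u(X(G(-3, -3), 2), P) = 1/(-493) + (422 - 1*7/6) = -1/493 + (422 - 7/6) = -1/493 + 2525/6 = 1244819/2958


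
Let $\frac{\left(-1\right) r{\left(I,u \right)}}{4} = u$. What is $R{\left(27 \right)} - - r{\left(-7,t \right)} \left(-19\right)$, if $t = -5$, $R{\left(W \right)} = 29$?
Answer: $-351$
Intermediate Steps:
$r{\left(I,u \right)} = - 4 u$
$R{\left(27 \right)} - - r{\left(-7,t \right)} \left(-19\right) = 29 - - \left(-4\right) \left(-5\right) \left(-19\right) = 29 - - 20 \left(-19\right) = 29 - \left(-1\right) \left(-380\right) = 29 - 380 = -351$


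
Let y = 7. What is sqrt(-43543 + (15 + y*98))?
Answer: I*sqrt(42842) ≈ 206.98*I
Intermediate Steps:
sqrt(-43543 + (15 + y*98)) = sqrt(-43543 + (15 + 7*98)) = sqrt(-43543 + (15 + 686)) = sqrt(-43543 + 701) = sqrt(-42842) = I*sqrt(42842)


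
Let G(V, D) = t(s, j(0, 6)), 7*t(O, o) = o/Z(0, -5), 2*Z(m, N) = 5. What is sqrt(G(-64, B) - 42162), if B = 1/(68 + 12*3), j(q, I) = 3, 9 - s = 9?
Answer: 4*I*sqrt(3228015)/35 ≈ 205.33*I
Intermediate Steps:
s = 0 (s = 9 - 1*9 = 9 - 9 = 0)
Z(m, N) = 5/2 (Z(m, N) = (1/2)*5 = 5/2)
B = 1/104 (B = 1/(68 + 36) = 1/104 ≈ 0.0096154)
t(O, o) = 2*o/35 (t(O, o) = (o/(5/2))/7 = (o*(2/5))/7 = (2*o/5)/7 = 2*o/35)
G(V, D) = 6/35 (G(V, D) = (2/35)*3 = 6/35)
sqrt(G(-64, B) - 42162) = sqrt(6/35 - 42162) = sqrt(-1475664/35) = 4*I*sqrt(3228015)/35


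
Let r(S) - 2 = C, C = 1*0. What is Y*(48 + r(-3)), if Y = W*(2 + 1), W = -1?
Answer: -150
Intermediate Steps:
C = 0
Y = -3 (Y = -(2 + 1) = -1*3 = -3)
r(S) = 2 (r(S) = 2 + 0 = 2)
Y*(48 + r(-3)) = -3*(48 + 2) = -3*50 = -150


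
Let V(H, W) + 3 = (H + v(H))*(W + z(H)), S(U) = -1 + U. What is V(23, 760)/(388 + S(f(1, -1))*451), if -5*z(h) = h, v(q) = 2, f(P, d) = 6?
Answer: 6294/881 ≈ 7.1442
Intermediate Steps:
z(h) = -h/5
V(H, W) = -3 + (2 + H)*(W - H/5) (V(H, W) = -3 + (H + 2)*(W - H/5) = -3 + (2 + H)*(W - H/5))
V(23, 760)/(388 + S(f(1, -1))*451) = (-3 + 2*760 - ⅖*23 - ⅕*23² + 23*760)/(388 + (-1 + 6)*451) = (-3 + 1520 - 46/5 - ⅕*529 + 17480)/(388 + 5*451) = (-3 + 1520 - 46/5 - 529/5 + 17480)/(388 + 2255) = 18882/2643 = 18882*(1/2643) = 6294/881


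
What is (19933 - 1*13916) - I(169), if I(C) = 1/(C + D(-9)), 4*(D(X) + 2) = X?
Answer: 3965199/659 ≈ 6017.0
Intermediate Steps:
D(X) = -2 + X/4
I(C) = 1/(-17/4 + C) (I(C) = 1/(C + (-2 + (1/4)*(-9))) = 1/(C + (-2 - 9/4)) = 1/(C - 17/4) = 1/(-17/4 + C))
(19933 - 1*13916) - I(169) = (19933 - 1*13916) - 4/(-17 + 4*169) = (19933 - 13916) - 4/(-17 + 676) = 6017 - 4/659 = 3965199/659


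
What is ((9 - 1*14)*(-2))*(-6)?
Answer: -60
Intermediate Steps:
((9 - 1*14)*(-2))*(-6) = ((9 - 14)*(-2))*(-6) = -5*(-2)*(-6) = 10*(-6) = -60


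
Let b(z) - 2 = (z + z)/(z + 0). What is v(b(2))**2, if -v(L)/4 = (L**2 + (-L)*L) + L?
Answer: 256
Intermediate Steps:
b(z) = 4 (b(z) = 2 + (z + z)/(z + 0) = 2 + (2*z)/z = 2 + 2 = 4)
v(L) = -4*L (v(L) = -4*((L**2 + (-L)*L) + L) = -4*((L**2 - L**2) + L) = -4*(0 + L) = -4*L)
v(b(2))**2 = (-4*4)**2 = (-16)**2 = 256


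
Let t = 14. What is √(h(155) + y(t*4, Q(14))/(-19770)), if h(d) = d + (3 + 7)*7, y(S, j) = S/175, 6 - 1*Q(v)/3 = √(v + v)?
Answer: √549636851085/49425 ≈ 15.000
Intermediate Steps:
Q(v) = 18 - 3*√2*√v (Q(v) = 18 - 3*√(v + v) = 18 - 3*√2*√v)
y(S, j) = S/175 (y(S, j) = S*(1/175) = S/175)
h(d) = 70 + d (h(d) = d + 10*7 = d + 70 = 70 + d)
√(h(155) + y(t*4, Q(14))/(-19770)) = √((70 + 155) + ((14*4)/175)/(-19770)) = √(225 + ((1/175)*56)*(-1/19770)) = √(225 + (8/25)*(-1/19770)) = √(225 - 4/247125) = √(55603121/247125) = √549636851085/49425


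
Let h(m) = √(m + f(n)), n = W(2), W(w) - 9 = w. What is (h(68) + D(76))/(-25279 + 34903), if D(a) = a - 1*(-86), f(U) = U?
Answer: 27/1604 + √79/9624 ≈ 0.017756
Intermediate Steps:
W(w) = 9 + w
n = 11 (n = 9 + 2 = 11)
D(a) = 86 + a (D(a) = a + 86 = 86 + a)
h(m) = √(11 + m) (h(m) = √(m + 11) = √(11 + m))
(h(68) + D(76))/(-25279 + 34903) = (√(11 + 68) + (86 + 76))/(-25279 + 34903) = (√79 + 162)/9624 = (162 + √79)*(1/9624) = 27/1604 + √79/9624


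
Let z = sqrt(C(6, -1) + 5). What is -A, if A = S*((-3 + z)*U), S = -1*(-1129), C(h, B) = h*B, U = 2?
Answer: 6774 - 2258*I ≈ 6774.0 - 2258.0*I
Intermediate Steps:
C(h, B) = B*h
z = I (z = sqrt(-1*6 + 5) = sqrt(-6 + 5) = sqrt(-1) = I ≈ 1.0*I)
S = 1129
A = -6774 + 2258*I (A = 1129*((-3 + I)*2) = 1129*(-6 + 2*I) = -6774 + 2258*I ≈ -6774.0 + 2258.0*I)
-A = -(-6774 + 2258*I) = 6774 - 2258*I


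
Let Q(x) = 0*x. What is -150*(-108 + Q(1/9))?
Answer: 16200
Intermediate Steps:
Q(x) = 0
-150*(-108 + Q(1/9)) = -150*(-108 + 0) = -150*(-108) = 16200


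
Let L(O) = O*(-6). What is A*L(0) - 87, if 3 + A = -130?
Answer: -87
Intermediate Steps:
L(O) = -6*O
A = -133 (A = -3 - 130 = -133)
A*L(0) - 87 = -(-798)*0 - 87 = -133*0 - 87 = 0 - 87 = -87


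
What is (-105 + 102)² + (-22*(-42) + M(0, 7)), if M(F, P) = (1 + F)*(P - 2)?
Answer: 938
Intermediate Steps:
M(F, P) = (1 + F)*(-2 + P)
(-105 + 102)² + (-22*(-42) + M(0, 7)) = (-105 + 102)² + (-22*(-42) + (-2 + 7 - 2*0 + 0*7)) = (-3)² + (924 + (-2 + 7 + 0 + 0)) = 9 + (924 + 5) = 9 + 929 = 938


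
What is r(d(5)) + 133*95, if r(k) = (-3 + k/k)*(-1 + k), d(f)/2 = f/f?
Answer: 12633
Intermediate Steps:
d(f) = 2 (d(f) = 2*(f/f) = 2*1 = 2)
r(k) = 2 - 2*k (r(k) = (-3 + 1)*(-1 + k) = -2*(-1 + k) = 2 - 2*k)
r(d(5)) + 133*95 = (2 - 2*2) + 133*95 = (2 - 4) + 12635 = -2 + 12635 = 12633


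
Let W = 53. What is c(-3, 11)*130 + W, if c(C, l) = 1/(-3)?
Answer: 29/3 ≈ 9.6667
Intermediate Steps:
c(C, l) = -1/3
c(-3, 11)*130 + W = -1/3*130 + 53 = -130/3 + 53 = 29/3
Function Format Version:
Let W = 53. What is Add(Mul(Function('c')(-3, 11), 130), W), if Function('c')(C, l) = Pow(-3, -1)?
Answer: Rational(29, 3) ≈ 9.6667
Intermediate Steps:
Function('c')(C, l) = Rational(-1, 3)
Add(Mul(Function('c')(-3, 11), 130), W) = Add(Mul(Rational(-1, 3), 130), 53) = Add(Rational(-130, 3), 53) = Rational(29, 3)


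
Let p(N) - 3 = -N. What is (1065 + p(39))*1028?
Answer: 1057812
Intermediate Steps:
p(N) = 3 - N
(1065 + p(39))*1028 = (1065 + (3 - 1*39))*1028 = (1065 + (3 - 39))*1028 = (1065 - 36)*1028 = 1029*1028 = 1057812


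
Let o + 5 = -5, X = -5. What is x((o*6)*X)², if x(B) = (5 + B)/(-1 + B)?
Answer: 93025/89401 ≈ 1.0405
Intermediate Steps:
o = -10 (o = -5 - 5 = -10)
x(B) = (5 + B)/(-1 + B)
x((o*6)*X)² = ((5 - 10*6*(-5))/(-1 - 10*6*(-5)))² = ((5 - 60*(-5))/(-1 - 60*(-5)))² = ((5 + 300)/(-1 + 300))² = (305/299)² = 93025/89401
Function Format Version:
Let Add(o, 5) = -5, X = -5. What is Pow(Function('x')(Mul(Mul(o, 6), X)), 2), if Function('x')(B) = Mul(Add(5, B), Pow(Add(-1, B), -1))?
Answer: Rational(93025, 89401) ≈ 1.0405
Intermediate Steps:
o = -10 (o = Add(-5, -5) = -10)
Function('x')(B) = Mul(Pow(Add(-1, B), -1), Add(5, B))
Pow(Function('x')(Mul(Mul(o, 6), X)), 2) = Pow(Mul(Pow(Add(-1, Mul(Mul(-10, 6), -5)), -1), Add(5, Mul(Mul(-10, 6), -5))), 2) = Pow(Mul(Pow(Add(-1, Mul(-60, -5)), -1), Add(5, Mul(-60, -5))), 2) = Pow(Mul(Pow(Add(-1, 300), -1), Add(5, 300)), 2) = Pow(Mul(Pow(299, -1), 305), 2) = Pow(Mul(Rational(1, 299), 305), 2) = Pow(Rational(305, 299), 2) = Rational(93025, 89401)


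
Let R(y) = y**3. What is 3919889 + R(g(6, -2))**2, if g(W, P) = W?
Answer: 3966545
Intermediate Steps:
3919889 + R(g(6, -2))**2 = 3919889 + (6**3)**2 = 3919889 + 216**2 = 3919889 + 46656 = 3966545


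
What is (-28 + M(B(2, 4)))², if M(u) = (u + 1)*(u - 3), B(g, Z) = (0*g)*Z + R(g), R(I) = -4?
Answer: 49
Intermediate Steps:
B(g, Z) = -4 (B(g, Z) = (0*g)*Z - 4 = 0*Z - 4 = 0 - 4 = -4)
M(u) = (1 + u)*(-3 + u)
(-28 + M(B(2, 4)))² = (-28 + (-3 + (-4)² - 2*(-4)))² = (-28 + (-3 + 16 + 8))² = (-28 + 21)² = (-7)² = 49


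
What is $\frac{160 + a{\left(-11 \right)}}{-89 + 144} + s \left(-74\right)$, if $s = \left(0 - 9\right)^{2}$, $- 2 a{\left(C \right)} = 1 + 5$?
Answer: $- \frac{329513}{55} \approx -5991.1$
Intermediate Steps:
$a{\left(C \right)} = -3$ ($a{\left(C \right)} = - \frac{1 + 5}{2} = \left(- \frac{1}{2}\right) 6 = -3$)
$s = 81$ ($s = \left(-9\right)^{2} = 81$)
$\frac{160 + a{\left(-11 \right)}}{-89 + 144} + s \left(-74\right) = \frac{160 - 3}{-89 + 144} + 81 \left(-74\right) = \frac{157}{55} - 5994 = - \frac{329513}{55}$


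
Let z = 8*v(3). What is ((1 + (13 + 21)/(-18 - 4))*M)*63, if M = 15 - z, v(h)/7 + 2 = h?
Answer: 15498/11 ≈ 1408.9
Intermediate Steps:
v(h) = -14 + 7*h
z = 56 (z = 8*(-14 + 7*3) = 8*(-14 + 21) = 8*7 = 56)
M = -41 (M = 15 - 1*56 = 15 - 56 = -41)
((1 + (13 + 21)/(-18 - 4))*M)*63 = ((1 + (13 + 21)/(-18 - 4))*(-41))*63 = ((1 + 34/(-22))*(-41))*63 = ((1 + 34*(-1/22))*(-41))*63 = ((1 - 17/11)*(-41))*63 = -6/11*(-41)*63 = (246/11)*63 = 15498/11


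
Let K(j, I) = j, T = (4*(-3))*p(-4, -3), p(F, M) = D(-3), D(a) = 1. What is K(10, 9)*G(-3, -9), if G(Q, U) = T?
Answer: -120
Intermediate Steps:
p(F, M) = 1
T = -12 (T = (4*(-3))*1 = -12*1 = -12)
G(Q, U) = -12
K(10, 9)*G(-3, -9) = 10*(-12) = -120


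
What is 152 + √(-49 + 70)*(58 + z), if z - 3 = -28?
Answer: 152 + 33*√21 ≈ 303.23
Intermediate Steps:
z = -25 (z = 3 - 28 = -25)
152 + √(-49 + 70)*(58 + z) = 152 + √(-49 + 70)*(58 - 25) = 152 + √21*33 = 152 + 33*√21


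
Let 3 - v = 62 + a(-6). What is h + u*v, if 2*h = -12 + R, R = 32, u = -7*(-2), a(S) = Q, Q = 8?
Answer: -928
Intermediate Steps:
a(S) = 8
u = 14
h = 10 (h = (-12 + 32)/2 = (½)*20 = 10)
v = -67 (v = 3 - (62 + 8) = 3 - 1*70 = 3 - 70 = -67)
h + u*v = 10 + 14*(-67) = 10 - 938 = -928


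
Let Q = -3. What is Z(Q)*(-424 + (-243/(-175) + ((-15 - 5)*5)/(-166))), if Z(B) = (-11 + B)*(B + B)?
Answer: -73556172/2075 ≈ -35449.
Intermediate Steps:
Z(B) = 2*B*(-11 + B) (Z(B) = (-11 + B)*(2*B) = 2*B*(-11 + B))
Z(Q)*(-424 + (-243/(-175) + ((-15 - 5)*5)/(-166))) = (2*(-3)*(-11 - 3))*(-424 + (-243/(-175) + ((-15 - 5)*5)/(-166))) = (2*(-3)*(-14))*(-424 + (-243*(-1/175) - 20*5*(-1/166))) = 84*(-424 + (243/175 - 100*(-1/166))) = 84*(-424 + (243/175 + 50/83)) = 84*(-424 + 28919/14525) = 84*(-6129681/14525) = -73556172/2075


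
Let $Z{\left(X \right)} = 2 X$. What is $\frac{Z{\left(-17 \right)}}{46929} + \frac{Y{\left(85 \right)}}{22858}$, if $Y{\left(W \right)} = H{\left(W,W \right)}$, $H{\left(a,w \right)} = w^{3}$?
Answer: $\frac{28819494953}{1072703082} \approx 26.866$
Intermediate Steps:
$Y{\left(W \right)} = W^{3}$
$\frac{Z{\left(-17 \right)}}{46929} + \frac{Y{\left(85 \right)}}{22858} = \frac{2 \left(-17\right)}{46929} + \frac{85^{3}}{22858} = \left(-34\right) \frac{1}{46929} + 614125 \cdot \frac{1}{22858} = - \frac{34}{46929} + \frac{614125}{22858} = \frac{28819494953}{1072703082}$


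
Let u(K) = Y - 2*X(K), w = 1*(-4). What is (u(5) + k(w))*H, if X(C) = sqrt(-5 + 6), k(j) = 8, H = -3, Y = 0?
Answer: -18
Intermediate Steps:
w = -4
X(C) = 1 (X(C) = sqrt(1) = 1)
u(K) = -2 (u(K) = 0 - 2*1 = 0 - 2 = -2)
(u(5) + k(w))*H = (-2 + 8)*(-3) = 6*(-3) = -18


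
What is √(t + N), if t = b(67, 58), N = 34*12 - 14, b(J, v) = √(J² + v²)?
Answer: √(394 + √7853) ≈ 21.969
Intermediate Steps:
N = 394 (N = 408 - 14 = 394)
t = √7853 (t = √(67² + 58²) = √(4489 + 3364) = √7853 ≈ 88.617)
√(t + N) = √(√7853 + 394) = √(394 + √7853)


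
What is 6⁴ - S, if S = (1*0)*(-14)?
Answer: 1296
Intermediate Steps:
S = 0 (S = 0*(-14) = 0)
6⁴ - S = 6⁴ - 1*0 = 1296 + 0 = 1296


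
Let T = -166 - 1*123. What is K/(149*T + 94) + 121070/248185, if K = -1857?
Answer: 1132578847/2132752979 ≈ 0.53104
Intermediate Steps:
T = -289 (T = -166 - 123 = -289)
K/(149*T + 94) + 121070/248185 = -1857/(149*(-289) + 94) + 121070/248185 = -1857/(-43061 + 94) + 121070*(1/248185) = -1857/(-42967) + 24214/49637 = -1857*(-1/42967) + 24214/49637 = 1857/42967 + 24214/49637 = 1132578847/2132752979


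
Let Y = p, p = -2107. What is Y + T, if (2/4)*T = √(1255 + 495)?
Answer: -2107 + 10*√70 ≈ -2023.3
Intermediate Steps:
Y = -2107
T = 10*√70 (T = 2*√(1255 + 495) = 2*√1750 = 2*(5*√70) = 10*√70 ≈ 83.666)
Y + T = -2107 + 10*√70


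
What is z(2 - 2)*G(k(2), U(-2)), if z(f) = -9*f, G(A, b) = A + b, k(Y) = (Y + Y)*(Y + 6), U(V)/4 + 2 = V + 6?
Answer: 0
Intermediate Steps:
U(V) = 16 + 4*V (U(V) = -8 + 4*(V + 6) = -8 + 4*(6 + V) = -8 + (24 + 4*V) = 16 + 4*V)
k(Y) = 2*Y*(6 + Y) (k(Y) = (2*Y)*(6 + Y) = 2*Y*(6 + Y))
z(2 - 2)*G(k(2), U(-2)) = (-9*(2 - 2))*(2*2*(6 + 2) + (16 + 4*(-2))) = (-9*0)*(2*2*8 + (16 - 8)) = 0*(32 + 8) = 0*40 = 0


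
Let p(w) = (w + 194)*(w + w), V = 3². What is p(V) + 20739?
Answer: 24393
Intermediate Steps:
V = 9
p(w) = 2*w*(194 + w) (p(w) = (194 + w)*(2*w) = 2*w*(194 + w))
p(V) + 20739 = 2*9*(194 + 9) + 20739 = 2*9*203 + 20739 = 3654 + 20739 = 24393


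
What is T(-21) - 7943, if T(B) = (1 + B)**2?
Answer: -7543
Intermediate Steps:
T(-21) - 7943 = (1 - 21)**2 - 7943 = (-20)**2 - 7943 = 400 - 7943 = -7543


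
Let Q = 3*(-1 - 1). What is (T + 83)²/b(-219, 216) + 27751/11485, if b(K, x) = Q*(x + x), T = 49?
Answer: -890167/206730 ≈ -4.3059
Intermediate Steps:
Q = -6 (Q = 3*(-2) = -6)
b(K, x) = -12*x (b(K, x) = -6*(x + x) = -12*x)
(T + 83)²/b(-219, 216) + 27751/11485 = (49 + 83)²/((-12*216)) + 27751/11485 = 132²/(-2592) + 27751*(1/11485) = 17424*(-1/2592) + 27751/11485 = -121/18 + 27751/11485 = -890167/206730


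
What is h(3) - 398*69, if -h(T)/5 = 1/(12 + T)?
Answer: -82387/3 ≈ -27462.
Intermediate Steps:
h(T) = -5/(12 + T)
h(3) - 398*69 = -5/(12 + 3) - 398*69 = -5/15 - 27462 = -5*1/15 - 27462 = -⅓ - 27462 = -82387/3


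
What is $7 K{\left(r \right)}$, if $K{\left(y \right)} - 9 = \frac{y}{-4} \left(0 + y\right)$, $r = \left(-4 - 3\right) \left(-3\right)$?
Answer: $- \frac{2835}{4} \approx -708.75$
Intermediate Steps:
$r = 21$ ($r = \left(-7\right) \left(-3\right) = 21$)
$K{\left(y \right)} = 9 - \frac{y^{2}}{4}$ ($K{\left(y \right)} = 9 + \frac{y}{-4} \left(0 + y\right) = 9 + y \left(- \frac{1}{4}\right) y = 9 + - \frac{y}{4} y = 9 - \frac{y^{2}}{4}$)
$7 K{\left(r \right)} = 7 \left(9 - \frac{21^{2}}{4}\right) = 7 \left(9 - \frac{441}{4}\right) = 7 \left(- \frac{405}{4}\right) = - \frac{2835}{4}$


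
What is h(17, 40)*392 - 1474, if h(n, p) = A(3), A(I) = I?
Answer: -298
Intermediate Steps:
h(n, p) = 3
h(17, 40)*392 - 1474 = 3*392 - 1474 = 1176 - 1474 = -298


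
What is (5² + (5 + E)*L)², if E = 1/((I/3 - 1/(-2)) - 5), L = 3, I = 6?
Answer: 37636/25 ≈ 1505.4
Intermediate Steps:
E = -⅖ (E = 1/((6/3 - 1/(-2)) - 5) = 1/((6*(⅓) - 1*(-½)) - 5) = 1/((2 + ½) - 5) = 1/(5/2 - 5) = 1/(-5/2) = -⅖ ≈ -0.40000)
(5² + (5 + E)*L)² = (5² + (5 - ⅖)*3)² = (25 + (23/5)*3)² = (25 + 69/5)² = (194/5)² = 37636/25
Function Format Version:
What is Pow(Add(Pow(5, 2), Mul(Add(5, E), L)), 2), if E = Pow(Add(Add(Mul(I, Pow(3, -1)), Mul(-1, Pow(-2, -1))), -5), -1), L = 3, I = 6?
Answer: Rational(37636, 25) ≈ 1505.4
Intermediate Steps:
E = Rational(-2, 5) (E = Pow(Add(Add(Mul(6, Pow(3, -1)), Mul(-1, Pow(-2, -1))), -5), -1) = Pow(Add(Add(Mul(6, Rational(1, 3)), Mul(-1, Rational(-1, 2))), -5), -1) = Pow(Add(Add(2, Rational(1, 2)), -5), -1) = Pow(Add(Rational(5, 2), -5), -1) = Pow(Rational(-5, 2), -1) = Rational(-2, 5) ≈ -0.40000)
Pow(Add(Pow(5, 2), Mul(Add(5, E), L)), 2) = Pow(Add(Pow(5, 2), Mul(Add(5, Rational(-2, 5)), 3)), 2) = Pow(Add(25, Mul(Rational(23, 5), 3)), 2) = Pow(Add(25, Rational(69, 5)), 2) = Pow(Rational(194, 5), 2) = Rational(37636, 25)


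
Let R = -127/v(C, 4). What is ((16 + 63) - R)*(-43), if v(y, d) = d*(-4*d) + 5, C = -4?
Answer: -194962/59 ≈ -3304.4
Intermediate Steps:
v(y, d) = 5 - 4*d² (v(y, d) = -4*d² + 5 = 5 - 4*d²)
R = 127/59 (R = -127/(5 - 4*4²) = -127/(5 - 4*16) = -127/(5 - 64) = -127/(-59) = -127*(-1/59) = 127/59 ≈ 2.1525)
((16 + 63) - R)*(-43) = ((16 + 63) - 1*127/59)*(-43) = (79 - 127/59)*(-43) = (4534/59)*(-43) = -194962/59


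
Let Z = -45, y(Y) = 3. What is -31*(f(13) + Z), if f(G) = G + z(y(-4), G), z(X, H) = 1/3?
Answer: 2945/3 ≈ 981.67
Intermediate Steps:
z(X, H) = ⅓ (z(X, H) = 1*(⅓) = ⅓)
f(G) = ⅓ + G (f(G) = G + ⅓ = ⅓ + G)
-31*(f(13) + Z) = -31*((⅓ + 13) - 45) = -31*(40/3 - 45) = -31*(-95/3) = 2945/3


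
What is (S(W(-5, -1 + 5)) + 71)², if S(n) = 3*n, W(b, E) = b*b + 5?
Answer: 25921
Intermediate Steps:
W(b, E) = 5 + b² (W(b, E) = b² + 5 = 5 + b²)
(S(W(-5, -1 + 5)) + 71)² = (3*(5 + (-5)²) + 71)² = (3*(5 + 25) + 71)² = (3*30 + 71)² = (90 + 71)² = 161² = 25921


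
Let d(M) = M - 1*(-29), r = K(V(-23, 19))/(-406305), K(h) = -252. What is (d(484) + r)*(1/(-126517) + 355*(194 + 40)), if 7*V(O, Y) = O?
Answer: 243400038863900057/5711609965 ≈ 4.2615e+7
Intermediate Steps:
V(O, Y) = O/7
r = 28/45145 (r = -252/(-406305) = -252*(-1/406305) = 28/45145 ≈ 0.00062022)
d(M) = 29 + M (d(M) = M + 29 = 29 + M)
(d(484) + r)*(1/(-126517) + 355*(194 + 40)) = ((29 + 484) + 28/45145)*(1/(-126517) + 355*(194 + 40)) = (513 + 28/45145)*(-1/126517 + 355*234) = 23159413*(-1/126517 + 83070)/45145 = (23159413/45145)*(10509767189/126517) = 243400038863900057/5711609965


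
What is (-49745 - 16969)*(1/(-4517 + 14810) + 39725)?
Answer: -9092883055388/3431 ≈ -2.6502e+9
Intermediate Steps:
(-49745 - 16969)*(1/(-4517 + 14810) + 39725) = -66714*(1/10293 + 39725) = -66714*408889426/10293 = -9092883055388/3431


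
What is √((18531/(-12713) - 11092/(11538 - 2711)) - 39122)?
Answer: I*√492689748283746463905/112217651 ≈ 197.8*I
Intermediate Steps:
√((18531/(-12713) - 11092/(11538 - 2711)) - 39122) = √((18531*(-1/12713) - 11092/8827) - 39122) = √((-18531/12713 - 11092*1/8827) - 39122) = √((-18531/12713 - 11092/8827) - 39122) = √(-304585733/112217651 - 39122) = √(-4390483528155/112217651) = I*√492689748283746463905/112217651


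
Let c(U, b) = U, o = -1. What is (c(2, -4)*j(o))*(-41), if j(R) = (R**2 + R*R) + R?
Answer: -82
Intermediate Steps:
j(R) = R + 2*R**2 (j(R) = (R**2 + R**2) + R = 2*R**2 + R = R + 2*R**2)
(c(2, -4)*j(o))*(-41) = (2*(-(1 + 2*(-1))))*(-41) = (2*(-(1 - 2)))*(-41) = (2*(-1*(-1)))*(-41) = (2*1)*(-41) = 2*(-41) = -82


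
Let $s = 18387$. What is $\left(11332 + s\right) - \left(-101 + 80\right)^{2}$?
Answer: $29278$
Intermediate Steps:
$\left(11332 + s\right) - \left(-101 + 80\right)^{2} = \left(11332 + 18387\right) - \left(-101 + 80\right)^{2} = 29719 - \left(-21\right)^{2} = 29719 - 441 = 29278$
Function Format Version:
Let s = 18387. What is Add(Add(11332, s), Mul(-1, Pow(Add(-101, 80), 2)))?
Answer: 29278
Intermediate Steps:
Add(Add(11332, s), Mul(-1, Pow(Add(-101, 80), 2))) = Add(Add(11332, 18387), Mul(-1, Pow(Add(-101, 80), 2))) = Add(29719, Mul(-1, Pow(-21, 2))) = Add(29719, Mul(-1, 441)) = Add(29719, -441) = 29278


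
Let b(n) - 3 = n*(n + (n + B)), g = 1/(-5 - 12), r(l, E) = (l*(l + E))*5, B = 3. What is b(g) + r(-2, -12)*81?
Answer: 3278078/289 ≈ 11343.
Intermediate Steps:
r(l, E) = 5*l*(E + l) (r(l, E) = (l*(E + l))*5 = 5*l*(E + l))
g = -1/17 (g = 1/(-17) = -1/17 ≈ -0.058824)
b(n) = 3 + n*(3 + 2*n) (b(n) = 3 + n*(n + (n + 3)) = 3 + n*(n + (3 + n)) = 3 + n*(3 + 2*n))
b(g) + r(-2, -12)*81 = (3 + 2*(-1/17)**2 + 3*(-1/17)) + (5*(-2)*(-12 - 2))*81 = (3 + 2*(1/289) - 3/17) + (5*(-2)*(-14))*81 = (3 + 2/289 - 3/17) + 140*81 = 818/289 + 11340 = 3278078/289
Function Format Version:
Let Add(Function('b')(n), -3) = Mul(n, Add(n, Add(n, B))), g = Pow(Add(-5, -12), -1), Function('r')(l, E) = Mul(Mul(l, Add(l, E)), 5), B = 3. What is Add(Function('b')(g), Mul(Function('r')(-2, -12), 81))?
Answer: Rational(3278078, 289) ≈ 11343.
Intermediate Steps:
Function('r')(l, E) = Mul(5, l, Add(E, l)) (Function('r')(l, E) = Mul(Mul(l, Add(E, l)), 5) = Mul(5, l, Add(E, l)))
g = Rational(-1, 17) (g = Pow(-17, -1) = Rational(-1, 17) ≈ -0.058824)
Function('b')(n) = Add(3, Mul(n, Add(3, Mul(2, n)))) (Function('b')(n) = Add(3, Mul(n, Add(n, Add(n, 3)))) = Add(3, Mul(n, Add(n, Add(3, n)))) = Add(3, Mul(n, Add(3, Mul(2, n)))))
Add(Function('b')(g), Mul(Function('r')(-2, -12), 81)) = Add(Add(3, Mul(2, Pow(Rational(-1, 17), 2)), Mul(3, Rational(-1, 17))), Mul(Mul(5, -2, Add(-12, -2)), 81)) = Add(Add(3, Mul(2, Rational(1, 289)), Rational(-3, 17)), Mul(Mul(5, -2, -14), 81)) = Add(Add(3, Rational(2, 289), Rational(-3, 17)), Mul(140, 81)) = Add(Rational(818, 289), 11340) = Rational(3278078, 289)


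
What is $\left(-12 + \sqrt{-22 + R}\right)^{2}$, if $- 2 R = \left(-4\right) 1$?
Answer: $124 - 48 i \sqrt{5} \approx 124.0 - 107.33 i$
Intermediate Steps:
$R = 2$ ($R = - \frac{\left(-4\right) 1}{2} = \left(- \frac{1}{2}\right) \left(-4\right) = 2$)
$\left(-12 + \sqrt{-22 + R}\right)^{2} = \left(-12 + \sqrt{-22 + 2}\right)^{2} = \left(-12 + \sqrt{-20}\right)^{2} = \left(-12 + 2 i \sqrt{5}\right)^{2}$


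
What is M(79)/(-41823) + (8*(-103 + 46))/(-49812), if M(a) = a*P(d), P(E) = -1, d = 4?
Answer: 1917203/173607273 ≈ 0.011043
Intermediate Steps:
M(a) = -a (M(a) = a*(-1) = -a)
M(79)/(-41823) + (8*(-103 + 46))/(-49812) = -1*79/(-41823) + (8*(-103 + 46))/(-49812) = -79*(-1/41823) + (8*(-57))*(-1/49812) = 79/41823 - 456*(-1/49812) = 79/41823 + 38/4151 = 1917203/173607273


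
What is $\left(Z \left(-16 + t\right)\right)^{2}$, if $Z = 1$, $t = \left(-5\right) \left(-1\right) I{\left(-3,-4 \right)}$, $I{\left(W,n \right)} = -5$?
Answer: $1681$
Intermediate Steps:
$t = -25$ ($t = \left(-5\right) \left(-1\right) \left(-5\right) = 5 \left(-5\right) = -25$)
$\left(Z \left(-16 + t\right)\right)^{2} = \left(1 \left(-16 - 25\right)\right)^{2} = \left(1 \left(-41\right)\right)^{2} = \left(-41\right)^{2} = 1681$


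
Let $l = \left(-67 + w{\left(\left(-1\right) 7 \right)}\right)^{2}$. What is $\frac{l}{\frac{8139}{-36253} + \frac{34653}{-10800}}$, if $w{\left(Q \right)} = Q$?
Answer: $- \frac{714677140800}{448058803} \approx -1595.1$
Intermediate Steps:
$l = 5476$ ($l = \left(-67 - 7\right)^{2} = \left(-74\right)^{2} = 5476$)
$\frac{l}{\frac{8139}{-36253} + \frac{34653}{-10800}} = \frac{5476}{\frac{8139}{-36253} + \frac{34653}{-10800}} = \frac{5476}{8139 \left(- \frac{1}{36253}\right) + 34653 \left(- \frac{1}{10800}\right)} = \frac{5476}{- \frac{8139}{36253} - \frac{11551}{3600}} = \frac{5476}{- \frac{448058803}{130510800}} = 5476 \left(- \frac{130510800}{448058803}\right) = - \frac{714677140800}{448058803}$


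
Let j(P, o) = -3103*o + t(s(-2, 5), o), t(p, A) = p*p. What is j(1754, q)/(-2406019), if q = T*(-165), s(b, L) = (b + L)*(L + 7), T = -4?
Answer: 2046684/2406019 ≈ 0.85065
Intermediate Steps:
s(b, L) = (7 + L)*(L + b) (s(b, L) = (L + b)*(7 + L) = (7 + L)*(L + b))
q = 660 (q = -4*(-165) = 660)
t(p, A) = p²
j(P, o) = 1296 - 3103*o (j(P, o) = -3103*o + (5² + 7*5 + 7*(-2) + 5*(-2))² = -3103*o + (25 + 35 - 14 - 10)² = -3103*o + 36² = -3103*o + 1296 = 1296 - 3103*o)
j(1754, q)/(-2406019) = (1296 - 3103*660)/(-2406019) = (1296 - 2047980)*(-1/2406019) = -2046684*(-1/2406019) = 2046684/2406019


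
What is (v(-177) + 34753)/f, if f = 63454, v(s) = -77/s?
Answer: 3075679/5615679 ≈ 0.54770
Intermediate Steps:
(v(-177) + 34753)/f = (-77/(-177) + 34753)/63454 = (-77*(-1/177) + 34753)*(1/63454) = (77/177 + 34753)*(1/63454) = (6151358/177)*(1/63454) = 3075679/5615679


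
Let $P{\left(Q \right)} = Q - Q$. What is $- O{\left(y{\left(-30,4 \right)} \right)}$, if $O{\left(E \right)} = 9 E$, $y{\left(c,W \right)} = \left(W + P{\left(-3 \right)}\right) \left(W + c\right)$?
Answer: $936$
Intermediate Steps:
$P{\left(Q \right)} = 0$
$y{\left(c,W \right)} = W \left(W + c\right)$ ($y{\left(c,W \right)} = \left(W + 0\right) \left(W + c\right) = W \left(W + c\right)$)
$- O{\left(y{\left(-30,4 \right)} \right)} = - 9 \cdot 4 \left(4 - 30\right) = - 9 \cdot 4 \left(-26\right) = - 9 \left(-104\right) = \left(-1\right) \left(-936\right) = 936$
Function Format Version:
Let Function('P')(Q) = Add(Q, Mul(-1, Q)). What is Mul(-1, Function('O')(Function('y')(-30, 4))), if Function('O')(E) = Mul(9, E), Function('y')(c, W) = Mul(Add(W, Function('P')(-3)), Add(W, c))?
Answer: 936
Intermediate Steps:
Function('P')(Q) = 0
Function('y')(c, W) = Mul(W, Add(W, c)) (Function('y')(c, W) = Mul(Add(W, 0), Add(W, c)) = Mul(W, Add(W, c)))
Mul(-1, Function('O')(Function('y')(-30, 4))) = Mul(-1, Mul(9, Mul(4, Add(4, -30)))) = Mul(-1, Mul(9, Mul(4, -26))) = Mul(-1, Mul(9, -104)) = Mul(-1, -936) = 936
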